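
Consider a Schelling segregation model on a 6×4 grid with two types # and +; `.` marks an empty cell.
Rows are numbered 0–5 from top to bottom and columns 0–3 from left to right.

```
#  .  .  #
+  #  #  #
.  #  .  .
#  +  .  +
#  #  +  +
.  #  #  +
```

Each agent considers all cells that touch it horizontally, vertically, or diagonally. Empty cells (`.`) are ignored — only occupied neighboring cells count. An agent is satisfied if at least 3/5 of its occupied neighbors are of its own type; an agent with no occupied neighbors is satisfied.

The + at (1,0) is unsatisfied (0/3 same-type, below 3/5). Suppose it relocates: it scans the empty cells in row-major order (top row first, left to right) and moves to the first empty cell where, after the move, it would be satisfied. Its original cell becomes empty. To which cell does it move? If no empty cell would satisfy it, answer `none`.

Vacating (1,0). Empty cells in order:
  (0,1): 0/3 same-type → still unsatisfied.
  (0,2): 0/4 same-type → still unsatisfied.
  (2,0): 1/4 same-type → still unsatisfied.
  (2,2): 2/6 same-type → still unsatisfied.
  (2,3): 1/3 same-type → still unsatisfied.
  (3,2): 4/6 same-type → satisfied — stop here.

(3,2)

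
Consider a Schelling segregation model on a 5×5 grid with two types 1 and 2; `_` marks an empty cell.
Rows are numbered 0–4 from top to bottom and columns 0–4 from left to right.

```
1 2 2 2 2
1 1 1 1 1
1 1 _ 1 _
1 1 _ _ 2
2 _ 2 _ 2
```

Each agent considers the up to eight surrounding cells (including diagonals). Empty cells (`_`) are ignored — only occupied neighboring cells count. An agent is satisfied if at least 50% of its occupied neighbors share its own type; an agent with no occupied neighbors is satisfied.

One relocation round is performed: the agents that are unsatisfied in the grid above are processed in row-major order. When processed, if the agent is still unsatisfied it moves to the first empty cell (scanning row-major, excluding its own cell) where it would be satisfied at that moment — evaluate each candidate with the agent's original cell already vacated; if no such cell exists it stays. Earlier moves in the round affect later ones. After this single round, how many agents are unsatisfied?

Initially unsatisfied (in order): (0,1), (0,2), (0,3), (0,4), (4,0), (4,2).
  (0,1) → (3,3).
  (0,2) → (4,1).
  (0,3) → (3,2).
  (0,4) → (4,3).
  (4,0): no empty cell satisfies it; stays.
  (4,2): now satisfied by earlier moves; stays.
Resulting grid:
1 _ _ _ _
1 1 1 1 1
1 1 _ 1 _
1 1 2 2 2
2 2 2 2 2
Unsatisfied now: (3,1), (4,0).

2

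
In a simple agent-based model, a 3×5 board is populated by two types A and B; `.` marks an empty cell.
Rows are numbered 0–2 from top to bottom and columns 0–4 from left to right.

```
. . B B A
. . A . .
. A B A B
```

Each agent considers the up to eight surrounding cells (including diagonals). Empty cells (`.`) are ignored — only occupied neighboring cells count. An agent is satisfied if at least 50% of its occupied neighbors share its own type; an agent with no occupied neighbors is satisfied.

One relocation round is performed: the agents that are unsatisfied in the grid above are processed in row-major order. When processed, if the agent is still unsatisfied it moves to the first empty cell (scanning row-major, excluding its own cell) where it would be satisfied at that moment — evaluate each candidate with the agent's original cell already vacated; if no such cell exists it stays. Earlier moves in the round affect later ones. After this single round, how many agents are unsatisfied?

0

Initially unsatisfied (in order): (0,3), (0,4), (1,2), (2,2), (2,3), (2,4).
  (0,3) → (0,0).
  (0,4): now satisfied by earlier moves; stays.
  (1,2): now satisfied by earlier moves; stays.
  (2,2) → (0,1).
  (2,3): now satisfied by earlier moves; stays.
  (2,4) → (1,0).
Resulting grid:
B B B . A
B . A . .
. A . A .
All satisfied now.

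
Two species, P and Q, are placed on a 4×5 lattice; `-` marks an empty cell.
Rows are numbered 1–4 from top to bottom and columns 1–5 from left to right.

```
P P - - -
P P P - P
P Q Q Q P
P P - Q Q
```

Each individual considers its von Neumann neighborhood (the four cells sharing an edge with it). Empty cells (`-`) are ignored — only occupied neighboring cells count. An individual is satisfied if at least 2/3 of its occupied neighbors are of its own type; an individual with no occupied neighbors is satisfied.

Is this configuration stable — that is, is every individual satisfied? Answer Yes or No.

No

Row 1: (1,1)P 2/2 ok · (1,2)P 2/2 ok
Row 2: (2,1)P 3/3 ok · (2,2)P 3/4 ok · (2,3)P 1/2 unhappy · (2,5)P 1/1 ok
Row 3: (3,1)P 2/3 ok · (3,2)Q 1/4 unhappy · (3,3)Q 2/3 ok · (3,4)Q 2/3 ok · (3,5)P 1/3 unhappy
Row 4: (4,1)P 2/2 ok · (4,2)P 1/2 unhappy · (4,4)Q 2/2 ok · (4,5)Q 1/2 unhappy
For instance (2,3) has only 1/2 same-type neighbors, below 2/3.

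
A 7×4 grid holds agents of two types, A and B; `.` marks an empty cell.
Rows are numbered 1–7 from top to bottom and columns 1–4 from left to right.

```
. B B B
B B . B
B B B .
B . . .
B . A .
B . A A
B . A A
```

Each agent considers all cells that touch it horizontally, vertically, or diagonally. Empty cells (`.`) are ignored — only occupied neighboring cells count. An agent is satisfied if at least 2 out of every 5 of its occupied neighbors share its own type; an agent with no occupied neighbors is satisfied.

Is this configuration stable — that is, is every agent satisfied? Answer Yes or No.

Yes

Row 1: (1,2)B 3/3 ✓ · (1,3)B 4/4 ✓ · (1,4)B 2/2 ✓
Row 2: (2,1)B 4/4 ✓ · (2,2)B 6/6 ✓ · (2,4)B 3/3 ✓
Row 3: (3,1)B 4/4 ✓ · (3,2)B 5/5 ✓ · (3,3)B 3/3 ✓
Row 4: (4,1)B 3/3 ✓
Row 5: (5,1)B 2/2 ✓ · (5,3)A 2/2 ✓
Row 6: (6,1)B 2/2 ✓ · (6,3)A 4/4 ✓ · (6,4)A 4/4 ✓
Row 7: (7,1)B 1/1 ✓ · (7,3)A 3/3 ✓ · (7,4)A 3/3 ✓
All meet the threshold, so the configuration is stable.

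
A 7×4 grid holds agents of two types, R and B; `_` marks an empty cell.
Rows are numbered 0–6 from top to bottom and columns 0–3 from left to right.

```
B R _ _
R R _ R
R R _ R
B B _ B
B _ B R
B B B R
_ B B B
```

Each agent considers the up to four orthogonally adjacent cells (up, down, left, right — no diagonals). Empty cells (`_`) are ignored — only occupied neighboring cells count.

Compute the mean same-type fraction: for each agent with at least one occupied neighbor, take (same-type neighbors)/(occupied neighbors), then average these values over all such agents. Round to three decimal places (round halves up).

(0,0)B 0/2
(0,1)R 1/2
(1,0)R 2/3
(1,1)R 3/3
(1,3)R 1/1
(2,0)R 2/3
(2,1)R 2/3
(2,3)R 1/2
(3,0)B 2/3
(3,1)B 1/2
(3,3)B 0/2
(4,0)B 2/2
(4,2)B 1/2
(4,3)R 1/3
(5,0)B 2/2
(5,1)B 3/3
(5,2)B 3/4
(5,3)R 1/3
(6,1)B 2/2
(6,2)B 3/3
(6,3)B 1/2
Sum over 21 agents: 0/2 + 1/2 + 2/3 + 3/3 + 1/1 + 2/3 + 2/3 + 1/2 + 2/3 + 1/2 + 0/2 + 2/2 + 1/2 + 1/3 + 2/2 + 3/3 + 3/4 + 1/3 + 2/2 + 3/3 + 1/2 = 163/12; mean = 163/12 ÷ 21 = 163/252 = 0.646825… → 0.647.

0.647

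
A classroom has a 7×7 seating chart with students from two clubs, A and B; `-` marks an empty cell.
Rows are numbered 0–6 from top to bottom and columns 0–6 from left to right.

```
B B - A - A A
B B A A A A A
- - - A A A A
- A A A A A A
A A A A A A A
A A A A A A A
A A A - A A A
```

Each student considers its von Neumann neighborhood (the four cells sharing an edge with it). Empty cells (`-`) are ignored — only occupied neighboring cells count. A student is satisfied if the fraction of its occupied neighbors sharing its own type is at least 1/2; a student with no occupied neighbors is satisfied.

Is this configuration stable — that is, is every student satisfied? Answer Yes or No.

Yes

(0,0)B 2/2 satisfied
(0,1)B 2/2 satisfied
(0,3)A 1/1 satisfied
(0,5)A 2/2 satisfied
(0,6)A 2/2 satisfied
(1,0)B 2/2 satisfied
(1,1)B 2/3 satisfied
(1,2)A 1/2 satisfied
(1,3)A 4/4 satisfied
(1,4)A 3/3 satisfied
(1,5)A 4/4 satisfied
(1,6)A 3/3 satisfied
(2,3)A 3/3 satisfied
(2,4)A 4/4 satisfied
(2,5)A 4/4 satisfied
(2,6)A 3/3 satisfied
(3,1)A 2/2 satisfied
(3,2)A 3/3 satisfied
(3,3)A 4/4 satisfied
(3,4)A 4/4 satisfied
(3,5)A 4/4 satisfied
(3,6)A 3/3 satisfied
(4,0)A 2/2 satisfied
(4,1)A 4/4 satisfied
(4,2)A 4/4 satisfied
(4,3)A 4/4 satisfied
(4,4)A 4/4 satisfied
(4,5)A 4/4 satisfied
(4,6)A 3/3 satisfied
(5,0)A 3/3 satisfied
(5,1)A 4/4 satisfied
(5,2)A 4/4 satisfied
(5,3)A 3/3 satisfied
(5,4)A 4/4 satisfied
(5,5)A 4/4 satisfied
(5,6)A 3/3 satisfied
(6,0)A 2/2 satisfied
(6,1)A 3/3 satisfied
(6,2)A 2/2 satisfied
(6,4)A 2/2 satisfied
(6,5)A 3/3 satisfied
(6,6)A 2/2 satisfied
All meet the threshold, so the configuration is stable.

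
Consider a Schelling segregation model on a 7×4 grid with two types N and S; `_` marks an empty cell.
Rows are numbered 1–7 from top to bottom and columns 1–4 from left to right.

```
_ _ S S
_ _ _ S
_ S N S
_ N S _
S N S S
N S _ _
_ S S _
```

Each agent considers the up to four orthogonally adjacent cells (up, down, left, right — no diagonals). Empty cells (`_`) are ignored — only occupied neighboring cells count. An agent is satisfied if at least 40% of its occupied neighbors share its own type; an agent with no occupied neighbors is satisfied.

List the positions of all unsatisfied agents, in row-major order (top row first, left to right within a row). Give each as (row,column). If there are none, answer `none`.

Row 1: (1,3)S 1/1 satisfied · (1,4)S 2/2 satisfied
Row 2: (2,4)S 2/2 satisfied
Row 3: (3,2)S 0/2 not · (3,3)N 0/3 not · (3,4)S 1/2 satisfied
Row 4: (4,2)N 1/3 not · (4,3)S 1/3 not
Row 5: (5,1)S 0/2 not · (5,2)N 1/4 not · (5,3)S 2/3 satisfied · (5,4)S 1/1 satisfied
Row 6: (6,1)N 0/2 not · (6,2)S 1/3 not
Row 7: (7,2)S 2/2 satisfied · (7,3)S 1/1 satisfied

(3,2), (3,3), (4,2), (4,3), (5,1), (5,2), (6,1), (6,2)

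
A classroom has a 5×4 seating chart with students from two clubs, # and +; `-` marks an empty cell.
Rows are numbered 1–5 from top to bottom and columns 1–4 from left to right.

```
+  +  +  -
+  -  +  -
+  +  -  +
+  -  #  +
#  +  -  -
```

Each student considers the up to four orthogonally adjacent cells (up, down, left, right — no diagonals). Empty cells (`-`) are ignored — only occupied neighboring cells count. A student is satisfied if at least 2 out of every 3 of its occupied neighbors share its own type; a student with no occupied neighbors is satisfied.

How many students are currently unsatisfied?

5

(1,1)+ 2/2 ok
(1,2)+ 2/2 ok
(1,3)+ 2/2 ok
(2,1)+ 2/2 ok
(2,3)+ 1/1 ok
(3,1)+ 3/3 ok
(3,2)+ 1/1 ok
(3,4)+ 1/1 ok
(4,1)+ 1/2 unhappy
(4,3)# 0/1 unhappy
(4,4)+ 1/2 unhappy
(5,1)# 0/2 unhappy
(5,2)+ 0/1 unhappy
Unsatisfied: (4,1), (4,3), (4,4), (5,1), (5,2) — 5 in total.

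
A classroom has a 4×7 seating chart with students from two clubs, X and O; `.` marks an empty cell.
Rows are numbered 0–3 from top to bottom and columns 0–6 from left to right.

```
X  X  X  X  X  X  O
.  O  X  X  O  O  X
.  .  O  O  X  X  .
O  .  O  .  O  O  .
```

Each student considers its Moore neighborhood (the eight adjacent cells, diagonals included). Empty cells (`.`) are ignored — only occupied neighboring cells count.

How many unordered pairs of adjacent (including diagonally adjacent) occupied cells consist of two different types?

Scan each occupied cell's neighbors to the right and below (and the two forward diagonals) so each pair is counted once.
From row 0: 10 unlike of 23 pairs (running 10/23).
From row 1: 11 unlike of 17 pairs (running 21/40).
From row 2: 5 unlike of 10 pairs (running 26/50).
From row 3: 0 unlike of 1 pairs (running 26/51).
Total adjacent occupied pairs: 51; unlike-type pairs: 26.

26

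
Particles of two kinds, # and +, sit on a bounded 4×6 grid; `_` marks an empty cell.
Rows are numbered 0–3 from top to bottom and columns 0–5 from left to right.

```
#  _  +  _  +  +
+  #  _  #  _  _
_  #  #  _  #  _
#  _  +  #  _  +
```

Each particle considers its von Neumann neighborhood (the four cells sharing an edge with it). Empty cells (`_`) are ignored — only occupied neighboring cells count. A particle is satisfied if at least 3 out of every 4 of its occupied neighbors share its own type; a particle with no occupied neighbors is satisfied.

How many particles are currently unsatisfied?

6

Row 0: (0,0)# 0/1 unhappy · (0,2)+ 0/0 ok · (0,4)+ 1/1 ok · (0,5)+ 1/1 ok
Row 1: (1,0)+ 0/2 unhappy · (1,1)# 1/2 unhappy · (1,3)# 0/0 ok
Row 2: (2,1)# 2/2 ok · (2,2)# 1/2 unhappy · (2,4)# 0/0 ok
Row 3: (3,0)# 0/0 ok · (3,2)+ 0/2 unhappy · (3,3)# 0/1 unhappy · (3,5)+ 0/0 ok
Unsatisfied: (0,0), (1,0), (1,1), (2,2), (3,2), (3,3) — 6 in total.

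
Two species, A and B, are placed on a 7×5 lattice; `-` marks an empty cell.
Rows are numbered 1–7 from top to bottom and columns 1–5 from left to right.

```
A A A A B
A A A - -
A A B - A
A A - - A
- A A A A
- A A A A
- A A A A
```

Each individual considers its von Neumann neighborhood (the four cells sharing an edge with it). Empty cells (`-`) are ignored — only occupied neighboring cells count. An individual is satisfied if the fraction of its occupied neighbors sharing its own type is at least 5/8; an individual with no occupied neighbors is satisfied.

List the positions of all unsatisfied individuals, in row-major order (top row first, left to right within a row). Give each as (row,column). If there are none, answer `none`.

(1,4), (1,5), (3,3)

Row 1: (1,1)A 2/2 ✓ · (1,2)A 3/3 ✓ · (1,3)A 3/3 ✓ · (1,4)A 1/2 ✗ · (1,5)B 0/1 ✗
Row 2: (2,1)A 3/3 ✓ · (2,2)A 4/4 ✓ · (2,3)A 2/3 ✓
Row 3: (3,1)A 3/3 ✓ · (3,2)A 3/4 ✓ · (3,3)B 0/2 ✗ · (3,5)A 1/1 ✓
Row 4: (4,1)A 2/2 ✓ · (4,2)A 3/3 ✓ · (4,5)A 2/2 ✓
Row 5: (5,2)A 3/3 ✓ · (5,3)A 3/3 ✓ · (5,4)A 3/3 ✓ · (5,5)A 3/3 ✓
Row 6: (6,2)A 3/3 ✓ · (6,3)A 4/4 ✓ · (6,4)A 4/4 ✓ · (6,5)A 3/3 ✓
Row 7: (7,2)A 2/2 ✓ · (7,3)A 3/3 ✓ · (7,4)A 3/3 ✓ · (7,5)A 2/2 ✓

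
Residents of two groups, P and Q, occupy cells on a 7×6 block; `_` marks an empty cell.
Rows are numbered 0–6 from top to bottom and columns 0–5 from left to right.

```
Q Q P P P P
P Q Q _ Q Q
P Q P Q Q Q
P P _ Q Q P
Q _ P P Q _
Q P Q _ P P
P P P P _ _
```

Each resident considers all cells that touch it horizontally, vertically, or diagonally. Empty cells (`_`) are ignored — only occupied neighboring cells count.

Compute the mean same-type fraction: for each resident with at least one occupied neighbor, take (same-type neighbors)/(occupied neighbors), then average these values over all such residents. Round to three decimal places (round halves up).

(0,0)Q 2/3
(0,1)Q 3/5
(0,2)P 1/4
(0,3)P 2/4
(0,4)P 2/4
(0,5)P 1/3
(1,0)P 1/5
(1,1)Q 4/8
(1,2)Q 4/7
(1,4)Q 4/7
(1,5)Q 3/5
(2,0)P 3/5
(2,1)Q 2/7
(2,2)P 1/6
(2,3)Q 5/6
(2,4)Q 6/7
(2,5)Q 4/5
(3,0)P 2/4
(3,1)P 4/6
(3,3)Q 4/7
(3,4)Q 5/7
(3,5)P 0/4
(4,0)Q 1/4
(4,2)P 3/5
(4,3)P 2/6
(4,4)Q 2/6
(5,0)Q 1/4
(5,1)P 4/7
(5,2)Q 0/6
(5,4)P 3/4
(5,5)P 1/2
(6,0)P 2/3
(6,1)P 3/5
(6,2)P 3/4
(6,3)P 2/3
Sum over 35 residents: 2/3 + 3/5 + 1/4 + 2/4 + 2/4 + 1/3 + 1/5 + 4/8 + 4/7 + 4/7 + 3/5 + 3/5 + 2/7 + 1/6 + 5/6 + 6/7 + 4/5 + 2/4 + 4/6 + 4/7 + 5/7 + 0/4 + 1/4 + 3/5 + 2/6 + 2/6 + 1/4 + 4/7 + 0/6 + 3/4 + 1/2 + 2/3 + 3/5 + 3/4 + 2/3 = 1475/84; mean = 1475/84 ÷ 35 = 295/588 = 0.501700… → 0.502.

0.502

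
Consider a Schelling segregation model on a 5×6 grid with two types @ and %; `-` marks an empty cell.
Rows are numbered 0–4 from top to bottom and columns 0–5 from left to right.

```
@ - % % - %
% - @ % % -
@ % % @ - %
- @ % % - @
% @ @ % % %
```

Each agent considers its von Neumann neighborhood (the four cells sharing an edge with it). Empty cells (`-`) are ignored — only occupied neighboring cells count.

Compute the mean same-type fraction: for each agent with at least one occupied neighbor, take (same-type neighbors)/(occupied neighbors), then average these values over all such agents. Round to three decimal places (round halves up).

Row 0: (0,0)@ 0/1 · (0,2)% 1/2 · (0,3)% 2/2 · (0,5)% — no occupied neighbors
Row 1: (1,0)% 0/2 · (1,2)@ 0/3 · (1,3)% 2/4 · (1,4)% 1/1
Row 2: (2,0)@ 0/2 · (2,1)% 1/3 · (2,2)% 2/4 · (2,3)@ 0/3 · (2,5)% 0/1
Row 3: (3,1)@ 1/3 · (3,2)% 2/4 · (3,3)% 2/3 · (3,5)@ 0/2
Row 4: (4,0)% 0/1 · (4,1)@ 2/3 · (4,2)@ 1/3 · (4,3)% 2/3 · (4,4)% 2/2 · (4,5)% 1/2
Sum over 22 agents: 0/1 + 1/2 + 2/2 + 0/2 + 0/3 + 2/4 + 1/1 + 0/2 + 1/3 + 2/4 + 0/3 + 0/1 + 1/3 + 2/4 + 2/3 + 0/2 + 0/1 + 2/3 + 1/3 + 2/3 + 2/2 + 1/2 = 17/2; mean = 17/2 ÷ 22 = 17/44 = 0.386363… → 0.386.

0.386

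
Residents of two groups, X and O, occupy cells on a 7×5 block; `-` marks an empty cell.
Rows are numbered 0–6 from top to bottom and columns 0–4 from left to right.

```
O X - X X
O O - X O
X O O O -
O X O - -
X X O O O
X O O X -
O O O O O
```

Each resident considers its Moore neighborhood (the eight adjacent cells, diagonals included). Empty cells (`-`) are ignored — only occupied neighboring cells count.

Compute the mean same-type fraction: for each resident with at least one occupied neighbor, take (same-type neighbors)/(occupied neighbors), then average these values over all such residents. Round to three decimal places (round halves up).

0.541

(0,0)O 2/3
(0,1)X 0/3
(0,3)X 2/3
(0,4)X 2/3
(1,0)O 3/5
(1,1)O 4/6
(1,3)X 2/5
(1,4)O 1/4
(2,0)X 1/5
(2,1)O 5/7
(2,2)O 4/6
(2,3)O 3/4
(3,0)O 1/5
(3,1)X 3/8
(3,2)O 5/7
(4,0)X 3/5
(4,1)X 3/8
(4,2)O 4/7
(4,3)O 4/5
(4,4)O 1/2
(5,0)X 2/5
(5,1)O 5/8
(5,2)O 6/8
(5,3)X 0/7
(6,0)O 2/3
(6,1)O 4/5
(6,2)O 4/5
(6,3)O 3/4
(6,4)O 1/2
Sum over 29 residents: 2/3 + 0/3 + 2/3 + 2/3 + 3/5 + 4/6 + 2/5 + 1/4 + 1/5 + 5/7 + 4/6 + 3/4 + 1/5 + 3/8 + 5/7 + 3/5 + 3/8 + 4/7 + 4/5 + 1/2 + 2/5 + 5/8 + 6/8 + 0/7 + 2/3 + 4/5 + 4/5 + 3/4 + 1/2 = 627/40; mean = 627/40 ÷ 29 = 627/1160 = 0.540517… → 0.541.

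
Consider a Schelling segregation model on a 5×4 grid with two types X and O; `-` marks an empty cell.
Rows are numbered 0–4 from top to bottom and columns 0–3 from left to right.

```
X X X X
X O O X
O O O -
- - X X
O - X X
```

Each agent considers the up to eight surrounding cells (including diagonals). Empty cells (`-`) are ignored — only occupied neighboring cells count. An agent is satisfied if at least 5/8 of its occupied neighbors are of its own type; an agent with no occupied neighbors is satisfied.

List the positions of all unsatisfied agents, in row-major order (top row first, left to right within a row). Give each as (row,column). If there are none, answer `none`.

(0,1), (0,2), (1,0), (1,1), (1,2), (1,3), (2,2), (3,2)

(0,0)X 2/3 ok
(0,1)X 3/5 unhappy
(0,2)X 3/5 unhappy
(0,3)X 2/3 ok
(1,0)X 2/5 unhappy
(1,1)O 4/8 unhappy
(1,2)O 3/7 unhappy
(1,3)X 2/4 unhappy
(2,0)O 2/3 ok
(2,1)O 4/6 ok
(2,2)O 3/6 unhappy
(3,2)X 3/5 unhappy
(3,3)X 3/4 ok
(4,0)O 0/0 ok
(4,2)X 3/3 ok
(4,3)X 3/3 ok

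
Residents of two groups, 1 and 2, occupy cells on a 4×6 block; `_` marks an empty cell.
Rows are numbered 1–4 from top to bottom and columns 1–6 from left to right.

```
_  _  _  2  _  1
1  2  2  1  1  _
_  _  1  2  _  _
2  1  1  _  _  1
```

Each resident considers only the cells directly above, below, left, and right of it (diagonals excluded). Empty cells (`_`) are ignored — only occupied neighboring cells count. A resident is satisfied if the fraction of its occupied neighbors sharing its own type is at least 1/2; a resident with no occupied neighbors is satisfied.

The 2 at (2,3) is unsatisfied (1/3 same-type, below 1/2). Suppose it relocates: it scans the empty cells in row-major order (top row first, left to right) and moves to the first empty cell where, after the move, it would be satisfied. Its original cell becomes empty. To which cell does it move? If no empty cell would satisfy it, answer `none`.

Vacating (2,3). Empty cells in order:
  (1,1): 0/1 same-type → still unsatisfied.
  (1,2): 1/1 same-type → satisfied — stop here.

(1,2)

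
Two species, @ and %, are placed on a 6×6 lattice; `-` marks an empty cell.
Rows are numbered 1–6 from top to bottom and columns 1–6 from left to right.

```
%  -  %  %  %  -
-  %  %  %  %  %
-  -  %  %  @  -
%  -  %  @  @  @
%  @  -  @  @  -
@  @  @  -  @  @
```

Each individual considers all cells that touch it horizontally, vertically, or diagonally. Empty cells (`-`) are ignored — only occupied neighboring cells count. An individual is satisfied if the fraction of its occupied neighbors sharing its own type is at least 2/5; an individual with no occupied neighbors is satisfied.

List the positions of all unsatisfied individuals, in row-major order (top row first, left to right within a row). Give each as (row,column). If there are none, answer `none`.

(5,1)

(1,1)% 1/1 satisfied
(1,3)% 4/4 satisfied
(1,4)% 5/5 satisfied
(1,5)% 4/4 satisfied
(2,2)% 4/4 satisfied
(2,3)% 6/6 satisfied
(2,4)% 7/8 satisfied
(2,5)% 5/6 satisfied
(2,6)% 2/3 satisfied
(3,3)% 5/6 satisfied
(3,4)% 5/8 satisfied
(3,5)@ 3/7 satisfied
(4,1)% 1/2 satisfied
(4,3)% 2/5 satisfied
(4,4)@ 4/7 satisfied
(4,5)@ 5/6 satisfied
(4,6)@ 3/3 satisfied
(5,1)% 1/4 not
(5,2)@ 3/6 satisfied
(5,4)@ 5/6 satisfied
(5,5)@ 6/6 satisfied
(6,1)@ 2/3 satisfied
(6,2)@ 3/4 satisfied
(6,3)@ 3/3 satisfied
(6,5)@ 3/3 satisfied
(6,6)@ 2/2 satisfied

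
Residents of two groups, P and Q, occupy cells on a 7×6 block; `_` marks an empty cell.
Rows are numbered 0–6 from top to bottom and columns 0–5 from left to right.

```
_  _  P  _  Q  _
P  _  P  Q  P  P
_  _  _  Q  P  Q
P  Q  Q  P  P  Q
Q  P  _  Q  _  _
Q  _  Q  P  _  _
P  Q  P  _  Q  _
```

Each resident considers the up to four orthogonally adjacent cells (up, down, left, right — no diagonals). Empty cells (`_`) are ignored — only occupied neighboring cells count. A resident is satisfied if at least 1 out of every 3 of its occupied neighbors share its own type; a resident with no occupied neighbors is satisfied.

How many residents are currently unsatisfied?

10

(0,2)P 1/1 ok
(0,4)Q 0/1 unhappy
(1,0)P 0/0 ok
(1,2)P 1/2 ok
(1,3)Q 1/3 ok
(1,4)P 2/4 ok
(1,5)P 1/2 ok
(2,3)Q 1/3 ok
(2,4)P 2/4 ok
(2,5)Q 1/3 ok
(3,0)P 0/2 unhappy
(3,1)Q 1/3 ok
(3,2)Q 1/2 ok
(3,3)P 1/4 unhappy
(3,4)P 2/3 ok
(3,5)Q 1/2 ok
(4,0)Q 1/3 ok
(4,1)P 0/2 unhappy
(4,3)Q 0/2 unhappy
(5,0)Q 1/2 ok
(5,2)Q 0/2 unhappy
(5,3)P 0/2 unhappy
(6,0)P 0/2 unhappy
(6,1)Q 0/2 unhappy
(6,2)P 0/2 unhappy
(6,4)Q 0/0 ok
Unsatisfied: (0,4), (3,0), (3,3), (4,1), (4,3), (5,2), (5,3), (6,0), (6,1), (6,2) — 10 in total.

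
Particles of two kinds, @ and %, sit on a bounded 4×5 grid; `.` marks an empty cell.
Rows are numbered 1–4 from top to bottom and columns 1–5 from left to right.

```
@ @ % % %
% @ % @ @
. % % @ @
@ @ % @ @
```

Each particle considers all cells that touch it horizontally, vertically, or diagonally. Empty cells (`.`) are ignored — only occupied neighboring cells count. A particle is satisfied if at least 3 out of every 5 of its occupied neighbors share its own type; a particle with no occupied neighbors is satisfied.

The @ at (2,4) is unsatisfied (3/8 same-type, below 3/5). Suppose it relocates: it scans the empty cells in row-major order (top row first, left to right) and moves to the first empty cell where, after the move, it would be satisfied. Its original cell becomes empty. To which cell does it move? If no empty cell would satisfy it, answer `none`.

(3,1)

Vacating (2,4). Empty cells in order:
  (3,1): 3/5 same-type → satisfied — stop here.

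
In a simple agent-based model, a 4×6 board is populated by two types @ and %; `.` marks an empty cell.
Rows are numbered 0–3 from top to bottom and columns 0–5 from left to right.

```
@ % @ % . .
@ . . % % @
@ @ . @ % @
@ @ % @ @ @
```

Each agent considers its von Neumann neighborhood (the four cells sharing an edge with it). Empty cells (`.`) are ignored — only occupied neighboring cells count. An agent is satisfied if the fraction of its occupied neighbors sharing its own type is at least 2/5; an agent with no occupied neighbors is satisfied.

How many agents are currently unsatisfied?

5

(0,0)@ 1/2 ok
(0,1)% 0/2 unhappy
(0,2)@ 0/2 unhappy
(0,3)% 1/2 ok
(1,0)@ 2/2 ok
(1,3)% 2/3 ok
(1,4)% 2/3 ok
(1,5)@ 1/2 ok
(2,0)@ 3/3 ok
(2,1)@ 2/2 ok
(2,3)@ 1/3 unhappy
(2,4)% 1/4 unhappy
(2,5)@ 2/3 ok
(3,0)@ 2/2 ok
(3,1)@ 2/3 ok
(3,2)% 0/2 unhappy
(3,3)@ 2/3 ok
(3,4)@ 2/3 ok
(3,5)@ 2/2 ok
Unsatisfied: (0,1), (0,2), (2,3), (2,4), (3,2) — 5 in total.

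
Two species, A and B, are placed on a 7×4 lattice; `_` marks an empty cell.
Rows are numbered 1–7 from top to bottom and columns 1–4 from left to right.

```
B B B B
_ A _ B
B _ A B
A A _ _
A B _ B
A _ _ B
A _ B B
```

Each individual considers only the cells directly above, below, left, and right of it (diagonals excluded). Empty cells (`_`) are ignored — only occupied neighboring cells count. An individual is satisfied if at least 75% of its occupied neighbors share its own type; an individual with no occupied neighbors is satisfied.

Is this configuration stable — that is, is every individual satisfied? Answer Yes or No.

No

(1,1)B 1/1 ✓
(1,2)B 2/3 ✗
(1,3)B 2/2 ✓
(1,4)B 2/2 ✓
(2,2)A 0/1 ✗
(2,4)B 2/2 ✓
(3,1)B 0/1 ✗
(3,3)A 0/1 ✗
(3,4)B 1/2 ✗
(4,1)A 2/3 ✗
(4,2)A 1/2 ✗
(5,1)A 2/3 ✗
(5,2)B 0/2 ✗
(5,4)B 1/1 ✓
(6,1)A 2/2 ✓
(6,4)B 2/2 ✓
(7,1)A 1/1 ✓
(7,3)B 1/1 ✓
(7,4)B 2/2 ✓
For instance (1,2) has only 2/3 same-type neighbors, below 3/4.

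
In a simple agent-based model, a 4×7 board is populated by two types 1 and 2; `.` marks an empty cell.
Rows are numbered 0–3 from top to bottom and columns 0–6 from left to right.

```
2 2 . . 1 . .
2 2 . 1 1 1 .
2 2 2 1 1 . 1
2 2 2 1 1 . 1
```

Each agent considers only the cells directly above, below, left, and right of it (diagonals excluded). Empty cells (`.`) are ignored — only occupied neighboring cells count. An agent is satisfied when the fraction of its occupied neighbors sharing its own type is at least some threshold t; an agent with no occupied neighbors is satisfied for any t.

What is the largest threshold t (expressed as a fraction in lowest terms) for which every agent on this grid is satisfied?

(0,0)2 2/2
(0,1)2 2/2
(0,4)1 1/1
(1,0)2 3/3
(1,1)2 3/3
(1,3)1 2/2
(1,4)1 4/4
(1,5)1 1/1
(2,0)2 3/3
(2,1)2 4/4
(2,2)2 2/3
(2,3)1 3/4
(2,4)1 3/3
(2,6)1 1/1
(3,0)2 2/2
(3,1)2 3/3
(3,2)2 2/3
(3,3)1 2/3
(3,4)1 2/2
(3,6)1 1/1
The smallest same-type fraction is 2/3 at (2,2), which reduces to 2/3. Any threshold above that leaves this agent unsatisfied.

2/3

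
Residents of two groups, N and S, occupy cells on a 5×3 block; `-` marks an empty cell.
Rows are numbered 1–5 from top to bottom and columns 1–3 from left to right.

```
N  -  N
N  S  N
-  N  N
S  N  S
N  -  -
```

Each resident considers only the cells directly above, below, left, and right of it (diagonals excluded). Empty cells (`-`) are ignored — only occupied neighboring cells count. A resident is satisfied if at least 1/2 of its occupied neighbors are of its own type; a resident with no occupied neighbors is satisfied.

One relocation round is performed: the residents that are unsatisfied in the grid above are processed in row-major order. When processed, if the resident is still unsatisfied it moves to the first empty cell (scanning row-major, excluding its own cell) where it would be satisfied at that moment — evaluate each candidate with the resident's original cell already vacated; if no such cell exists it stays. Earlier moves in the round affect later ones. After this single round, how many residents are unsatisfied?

0

Initially unsatisfied (in order): (2,2), (4,1), (4,2), (4,3), (5,1).
  (2,2) → (5,3).
  (4,1): no empty cell satisfies it; stays.
  (4,2) → (1,2).
  (4,3): now satisfied by earlier moves; stays.
  (5,1) → (2,2).
Resulting grid:
N N N
N N N
- N N
S - S
- - S
All satisfied now.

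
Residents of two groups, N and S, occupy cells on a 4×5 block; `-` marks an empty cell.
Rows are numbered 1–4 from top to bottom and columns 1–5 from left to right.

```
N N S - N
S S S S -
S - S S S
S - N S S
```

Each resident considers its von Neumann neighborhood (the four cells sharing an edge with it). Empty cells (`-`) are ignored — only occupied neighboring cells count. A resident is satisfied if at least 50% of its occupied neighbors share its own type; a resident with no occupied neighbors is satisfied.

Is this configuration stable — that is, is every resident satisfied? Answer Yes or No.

No

Row 1: (1,1)N 1/2 ✓ · (1,2)N 1/3 ✗ · (1,3)S 1/2 ✓ · (1,5)N 0/0 ✓
Row 2: (2,1)S 2/3 ✓ · (2,2)S 2/3 ✓ · (2,3)S 4/4 ✓ · (2,4)S 2/2 ✓
Row 3: (3,1)S 2/2 ✓ · (3,3)S 2/3 ✓ · (3,4)S 4/4 ✓ · (3,5)S 2/2 ✓
Row 4: (4,1)S 1/1 ✓ · (4,3)N 0/2 ✗ · (4,4)S 2/3 ✓ · (4,5)S 2/2 ✓
For instance (1,2) has only 1/3 same-type neighbors, below 1/2.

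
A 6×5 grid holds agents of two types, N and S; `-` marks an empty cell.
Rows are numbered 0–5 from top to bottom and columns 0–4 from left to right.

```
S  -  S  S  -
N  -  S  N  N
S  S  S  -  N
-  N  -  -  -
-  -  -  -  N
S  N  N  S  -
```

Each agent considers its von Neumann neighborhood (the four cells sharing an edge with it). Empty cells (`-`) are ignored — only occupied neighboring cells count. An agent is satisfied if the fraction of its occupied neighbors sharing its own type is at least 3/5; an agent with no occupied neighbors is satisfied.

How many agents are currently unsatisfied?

Row 0: (0,0)S 0/1 ✗ · (0,2)S 2/2 ✓ · (0,3)S 1/2 ✗
Row 1: (1,0)N 0/2 ✗ · (1,2)S 2/3 ✓ · (1,3)N 1/3 ✗ · (1,4)N 2/2 ✓
Row 2: (2,0)S 1/2 ✗ · (2,1)S 2/3 ✓ · (2,2)S 2/2 ✓ · (2,4)N 1/1 ✓
Row 3: (3,1)N 0/1 ✗
Row 4: (4,4)N 0/0 ✓
Row 5: (5,0)S 0/1 ✗ · (5,1)N 1/2 ✗ · (5,2)N 1/2 ✗ · (5,3)S 0/1 ✗
Unsatisfied: (0,0), (0,3), (1,0), (1,3), (2,0), (3,1), (5,0), (5,1), (5,2), (5,3) — 10 in total.

10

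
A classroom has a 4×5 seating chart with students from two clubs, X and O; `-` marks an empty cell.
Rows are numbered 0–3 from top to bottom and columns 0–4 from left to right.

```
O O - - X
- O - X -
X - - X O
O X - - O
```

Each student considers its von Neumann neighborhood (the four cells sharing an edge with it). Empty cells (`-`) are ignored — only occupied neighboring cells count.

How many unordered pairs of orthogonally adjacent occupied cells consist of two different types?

3

Scan each occupied cell's neighbors to the right and below so each pair is counted once.
Row 0: O(0,0)–O(0,1)= O(0,1)–O(1,1)=  → 0/2 unlike.
Row 1: X(1,3)–X(2,3)=  → 0/1 unlike.
Row 2: X(2,0)–O(3,0)≠ X(2,3)–O(2,4)≠ O(2,4)–O(3,4)=  → 2/3 unlike.
Row 3: O(3,0)–X(3,1)≠  → 1/1 unlike.
Total adjacent occupied pairs: 7; unlike-type pairs: 3.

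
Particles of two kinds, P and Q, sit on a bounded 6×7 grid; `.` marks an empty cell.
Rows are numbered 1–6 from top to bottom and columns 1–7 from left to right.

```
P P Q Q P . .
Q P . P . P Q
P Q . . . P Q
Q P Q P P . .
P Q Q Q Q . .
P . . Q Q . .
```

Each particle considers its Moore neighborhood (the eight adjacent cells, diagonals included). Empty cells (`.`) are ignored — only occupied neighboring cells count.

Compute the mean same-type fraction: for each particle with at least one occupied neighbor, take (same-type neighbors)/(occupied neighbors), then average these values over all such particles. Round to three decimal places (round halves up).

Row 1: (1,1)P 2/3 · (1,2)P 2/4 · (1,3)Q 1/4 · (1,4)Q 1/3 · (1,5)P 2/3
Row 2: (2,1)Q 1/5 · (2,2)P 3/6 · (2,4)P 1/3 · (2,6)P 2/4 · (2,7)Q 1/3
Row 3: (3,1)P 2/5 · (3,2)Q 3/6 · (3,6)P 2/4 · (3,7)Q 1/3
Row 4: (4,1)Q 2/5 · (4,2)P 2/7 · (4,3)Q 4/6 · (4,4)P 1/5 · (4,5)P 2/4
Row 5: (5,1)P 2/4 · (5,2)Q 3/6 · (5,3)Q 4/6 · (5,4)Q 5/7 · (5,5)Q 3/5
Row 6: (6,1)P 1/2 · (6,4)Q 4/4 · (6,5)Q 3/3
Sum over 27 particles: 2/3 + 2/4 + 1/4 + 1/3 + 2/3 + 1/5 + 3/6 + 1/3 + 2/4 + 1/3 + 2/5 + 3/6 + 2/4 + 1/3 + 2/5 + 2/7 + 4/6 + 1/5 + 2/4 + 2/4 + 3/6 + 4/6 + 5/7 + 3/5 + 1/2 + 4/4 + 3/3 = 271/20; mean = 271/20 ÷ 27 = 271/540 = 0.501851… → 0.502.

0.502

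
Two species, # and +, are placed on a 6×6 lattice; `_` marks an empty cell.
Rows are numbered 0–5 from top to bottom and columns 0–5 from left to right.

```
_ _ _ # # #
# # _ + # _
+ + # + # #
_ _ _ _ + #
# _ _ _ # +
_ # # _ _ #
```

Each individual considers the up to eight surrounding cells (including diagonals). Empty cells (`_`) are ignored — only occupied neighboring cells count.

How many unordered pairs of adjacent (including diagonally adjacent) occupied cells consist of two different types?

20

Scan each occupied cell's neighbors to the right and below (and the two forward diagonals) so each pair is counted once.
Row 0: #(0,3)–#(0,4)= #(0,3)–+(1,3)≠ #(0,3)–#(1,4)= #(0,4)–#(0,5)= #(0,4)–#(1,4)= #(0,4)–+(1,3)≠ #(0,5)–#(1,4)=  → 2/7 unlike.
Row 1: #(1,0)–#(1,1)= #(1,0)–+(2,0)≠ #(1,0)–+(2,1)≠ #(1,1)–+(2,1)≠ #(1,1)–#(2,2)= #(1,1)–+(2,0)≠ +(1,3)–#(1,4)≠ +(1,3)–+(2,3)= +(1,3)–#(2,4)≠ +(1,3)–#(2,2)≠ #(1,4)–#(2,4)= #(1,4)–#(2,5)= #(1,4)–+(2,3)≠  → 8/13 unlike.
Row 2: +(2,0)–+(2,1)= +(2,1)–#(2,2)≠ #(2,2)–+(2,3)≠ +(2,3)–#(2,4)≠ +(2,3)–+(3,4)= #(2,4)–#(2,5)= #(2,4)–+(3,4)≠ #(2,4)–#(3,5)= #(2,5)–#(3,5)= #(2,5)–+(3,4)≠  → 5/10 unlike.
Row 3: +(3,4)–#(3,5)≠ +(3,4)–#(4,4)≠ +(3,4)–+(4,5)= #(3,5)–+(4,5)≠ #(3,5)–#(4,4)=  → 3/5 unlike.
Row 4: #(4,0)–#(5,1)= #(4,4)–+(4,5)≠ #(4,4)–#(5,5)= +(4,5)–#(5,5)≠  → 2/4 unlike.
Row 5: #(5,1)–#(5,2)=  → 0/1 unlike.
Total adjacent occupied pairs: 40; unlike-type pairs: 20.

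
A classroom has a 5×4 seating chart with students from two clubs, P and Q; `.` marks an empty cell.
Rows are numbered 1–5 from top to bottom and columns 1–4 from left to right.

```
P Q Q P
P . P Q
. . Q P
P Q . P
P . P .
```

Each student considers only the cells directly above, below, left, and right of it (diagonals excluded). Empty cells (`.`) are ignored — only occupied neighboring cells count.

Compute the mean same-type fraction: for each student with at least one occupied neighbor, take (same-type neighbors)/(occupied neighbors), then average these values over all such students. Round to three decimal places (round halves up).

Row 1: (1,1)P 1/2 · (1,2)Q 1/2 · (1,3)Q 1/3 · (1,4)P 0/2
Row 2: (2,1)P 1/1 · (2,3)P 0/3 · (2,4)Q 0/3
Row 3: (3,3)Q 0/2 · (3,4)P 1/3
Row 4: (4,1)P 1/2 · (4,2)Q 0/1 · (4,4)P 1/1
Row 5: (5,1)P 1/1 · (5,3)P — no occupied neighbors
Sum over 13 students: 1/2 + 1/2 + 1/3 + 0/2 + 1/1 + 0/3 + 0/3 + 0/2 + 1/3 + 1/2 + 0/1 + 1/1 + 1/1 = 31/6; mean = 31/6 ÷ 13 = 31/78 = 0.397435… → 0.397.

0.397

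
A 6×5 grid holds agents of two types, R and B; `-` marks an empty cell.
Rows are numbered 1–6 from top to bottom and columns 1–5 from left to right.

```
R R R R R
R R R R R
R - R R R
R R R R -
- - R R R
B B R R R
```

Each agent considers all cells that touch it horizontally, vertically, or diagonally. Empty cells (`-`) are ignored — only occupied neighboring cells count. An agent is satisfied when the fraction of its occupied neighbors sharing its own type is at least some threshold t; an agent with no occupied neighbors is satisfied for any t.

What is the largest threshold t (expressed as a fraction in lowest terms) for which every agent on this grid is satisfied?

1/3

Row 1: (1,1)R 3/3 · (1,2)R 5/5 · (1,3)R 5/5 · (1,4)R 5/5 · (1,5)R 3/3
Row 2: (2,1)R 4/4 · (2,2)R 7/7 · (2,3)R 7/7 · (2,4)R 8/8 · (2,5)R 5/5
Row 3: (3,1)R 4/4 · (3,3)R 7/7 · (3,4)R 7/7 · (3,5)R 4/4
Row 4: (4,1)R 2/2 · (4,2)R 5/5 · (4,3)R 6/6 · (4,4)R 7/7
Row 5: (5,3)R 6/7 · (5,4)R 7/7 · (5,5)R 4/4
Row 6: (6,1)B 1/1 · (6,2)B 1/3 · (6,3)R 3/4 · (6,4)R 5/5 · (6,5)R 3/3
The smallest same-type fraction is 1/3 at (6,2), which reduces to 1/3. Any threshold above that leaves this agent unsatisfied.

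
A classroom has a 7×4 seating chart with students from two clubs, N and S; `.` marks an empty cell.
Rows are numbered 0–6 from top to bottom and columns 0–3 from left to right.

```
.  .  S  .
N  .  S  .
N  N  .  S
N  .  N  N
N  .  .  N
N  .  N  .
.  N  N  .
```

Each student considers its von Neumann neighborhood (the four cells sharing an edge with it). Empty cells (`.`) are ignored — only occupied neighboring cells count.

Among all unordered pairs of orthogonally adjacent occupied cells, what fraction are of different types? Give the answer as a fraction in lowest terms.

1/11

Scan each occupied cell's neighbors to the right and below so each pair is counted once.
Row 0: S(0,2)–S(1,2)=  → 0/1 unlike.
Row 1: N(1,0)–N(2,0)=  → 0/1 unlike.
Row 2: N(2,0)–N(2,1)= N(2,0)–N(3,0)= S(2,3)–N(3,3)≠  → 1/3 unlike.
Row 3: N(3,0)–N(4,0)= N(3,2)–N(3,3)= N(3,3)–N(4,3)=  → 0/3 unlike.
Row 4: N(4,0)–N(5,0)=  → 0/1 unlike.
Row 5: N(5,2)–N(6,2)=  → 0/1 unlike.
Row 6: N(6,1)–N(6,2)=  → 0/1 unlike.
Total adjacent occupied pairs: 11; unlike-type pairs: 1.
1/11 is already in lowest terms.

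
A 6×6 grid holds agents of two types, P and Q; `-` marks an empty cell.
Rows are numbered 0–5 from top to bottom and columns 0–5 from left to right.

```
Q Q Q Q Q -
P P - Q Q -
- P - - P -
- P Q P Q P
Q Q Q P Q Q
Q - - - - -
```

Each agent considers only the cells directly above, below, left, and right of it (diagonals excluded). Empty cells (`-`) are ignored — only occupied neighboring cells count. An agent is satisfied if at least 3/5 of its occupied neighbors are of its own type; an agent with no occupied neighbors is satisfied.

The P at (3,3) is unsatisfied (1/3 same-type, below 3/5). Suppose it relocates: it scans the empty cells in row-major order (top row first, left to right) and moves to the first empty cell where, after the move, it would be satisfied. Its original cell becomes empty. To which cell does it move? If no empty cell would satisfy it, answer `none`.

(2,0)

Vacating (3,3). Empty cells in order:
  (0,5): 0/1 same-type → still unsatisfied.
  (1,2): 1/3 same-type → still unsatisfied.
  (1,5): 0/1 same-type → still unsatisfied.
  (2,0): 2/2 same-type → satisfied — stop here.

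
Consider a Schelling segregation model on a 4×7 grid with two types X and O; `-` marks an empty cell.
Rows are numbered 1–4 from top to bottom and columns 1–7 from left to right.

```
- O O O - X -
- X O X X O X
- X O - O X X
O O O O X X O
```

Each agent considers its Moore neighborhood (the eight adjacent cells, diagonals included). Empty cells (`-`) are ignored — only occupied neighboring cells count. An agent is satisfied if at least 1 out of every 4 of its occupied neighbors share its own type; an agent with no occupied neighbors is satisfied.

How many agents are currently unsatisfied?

5

(1,2)O 2/3 satisfied
(1,3)O 3/5 satisfied
(1,4)O 2/4 satisfied
(1,6)X 2/3 satisfied
(2,2)X 1/5 not
(2,3)O 4/7 satisfied
(2,4)X 1/6 not
(2,5)X 3/6 satisfied
(2,6)O 1/6 not
(2,7)X 3/4 satisfied
(3,2)X 1/6 not
(3,3)O 4/7 satisfied
(3,5)O 2/7 satisfied
(3,6)X 5/8 satisfied
(3,7)X 3/5 satisfied
(4,1)O 1/2 satisfied
(4,2)O 3/4 satisfied
(4,3)O 3/4 satisfied
(4,4)O 3/4 satisfied
(4,5)X 2/4 satisfied
(4,6)X 3/5 satisfied
(4,7)O 0/3 not
Unsatisfied: (2,2), (2,4), (2,6), (3,2), (4,7) — 5 in total.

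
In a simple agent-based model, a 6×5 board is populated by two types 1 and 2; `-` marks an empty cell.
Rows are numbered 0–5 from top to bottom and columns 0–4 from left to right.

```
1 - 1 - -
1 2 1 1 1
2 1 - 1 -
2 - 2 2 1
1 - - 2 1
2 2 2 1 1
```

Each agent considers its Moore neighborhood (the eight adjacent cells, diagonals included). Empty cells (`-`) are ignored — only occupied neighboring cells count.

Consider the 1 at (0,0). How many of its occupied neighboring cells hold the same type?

1

Occupied neighbors of (0,0): (1,0)=1, (1,1)=2.
Same type (1): 1 of 2.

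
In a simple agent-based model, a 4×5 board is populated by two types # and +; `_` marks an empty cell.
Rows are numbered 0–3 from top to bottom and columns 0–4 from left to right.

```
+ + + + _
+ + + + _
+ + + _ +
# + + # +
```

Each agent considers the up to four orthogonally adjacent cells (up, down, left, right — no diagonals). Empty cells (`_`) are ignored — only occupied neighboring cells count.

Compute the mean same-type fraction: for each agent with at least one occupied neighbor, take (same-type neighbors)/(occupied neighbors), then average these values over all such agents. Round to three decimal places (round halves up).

0.794

Row 0: (0,0)+ 2/2 · (0,1)+ 3/3 · (0,2)+ 3/3 · (0,3)+ 2/2
Row 1: (1,0)+ 3/3 · (1,1)+ 4/4 · (1,2)+ 4/4 · (1,3)+ 2/2
Row 2: (2,0)+ 2/3 · (2,1)+ 4/4 · (2,2)+ 3/3 · (2,4)+ 1/1
Row 3: (3,0)# 0/2 · (3,1)+ 2/3 · (3,2)+ 2/3 · (3,3)# 0/2 · (3,4)+ 1/2
Sum over 17 agents: 2/2 + 3/3 + 3/3 + 2/2 + 3/3 + 4/4 + 4/4 + 2/2 + 2/3 + 4/4 + 3/3 + 1/1 + 0/2 + 2/3 + 2/3 + 0/2 + 1/2 = 27/2; mean = 27/2 ÷ 17 = 27/34 = 0.794117… → 0.794.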